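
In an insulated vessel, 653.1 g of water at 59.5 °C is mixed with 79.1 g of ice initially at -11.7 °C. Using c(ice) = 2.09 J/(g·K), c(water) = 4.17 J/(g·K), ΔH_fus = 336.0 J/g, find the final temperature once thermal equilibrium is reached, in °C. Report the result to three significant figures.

Heat to bring ice to 0 °C and melt it: q₁ = 79.1×2.09×11.7 + 79.1×336.0 = 28512 J
Heat the water can supply cooling to 0 °C: 653.1×4.17×59.5 = 162044 J > q₁, so all ice melts.
Energy balance: 653.1×4.17×(59.5 − T) = 28512 + 79.1×4.17×(T − 0)
2723.427(59.5 − T) = 28512 + 329.847 T
162044 − 28512 = 3053.274 T
T = 133532 / 3053.274 = 43.73 °C

T_f = 43.7 °C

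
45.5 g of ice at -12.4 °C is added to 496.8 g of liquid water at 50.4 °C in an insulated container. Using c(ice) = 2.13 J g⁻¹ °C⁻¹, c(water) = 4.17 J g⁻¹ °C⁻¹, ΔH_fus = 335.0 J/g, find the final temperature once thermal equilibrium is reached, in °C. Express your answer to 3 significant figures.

Heat to bring ice to 0 °C and melt it: q₁ = 45.5×2.13×12.4 + 45.5×335.0 = 16444 J
Heat the water can supply cooling to 0 °C: 496.8×4.17×50.4 = 104411 J > q₁, so all ice melts.
Energy balance: 496.8×4.17×(50.4 − T) = 16444 + 45.5×4.17×(T − 0)
2071.656(50.4 − T) = 16444 + 189.735 T
104411 − 16444 = 2261.391 T
T = 87967 / 2261.391 = 38.90 °C

T_f = 38.9 °C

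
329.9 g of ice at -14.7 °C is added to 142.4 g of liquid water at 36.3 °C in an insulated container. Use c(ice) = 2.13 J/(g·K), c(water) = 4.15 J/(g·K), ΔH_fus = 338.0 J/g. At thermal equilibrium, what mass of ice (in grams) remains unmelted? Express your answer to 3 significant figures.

Heat to warm all ice to 0 °C: 329.9×2.13×14.7 = 10329 J
Heat released by water cooling to 0 °C: 142.4×4.15×36.3 = 21452 J
21452 J < 10329 + 329.9×338.0 = 121835.2 J, so not all ice melts; final T = 0 °C.
Heat left for melting: 21452 − 10329 = 11123 J
Mass melted = 11123 / 338.0 = 32.91 g
Ice remaining = 329.9 − 32.91 = 296.99 g

m_ice remaining = 297 g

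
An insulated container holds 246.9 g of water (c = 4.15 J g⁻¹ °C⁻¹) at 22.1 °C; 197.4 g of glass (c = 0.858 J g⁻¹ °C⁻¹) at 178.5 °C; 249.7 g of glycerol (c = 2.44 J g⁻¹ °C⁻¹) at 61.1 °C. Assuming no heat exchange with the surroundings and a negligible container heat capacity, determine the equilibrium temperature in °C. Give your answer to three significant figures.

T_f = 50.0 °C

Σ mᵢcᵢ(T − Tᵢ) = 0  ⇒  T = Σ mᵢcᵢTᵢ / Σ mᵢcᵢ
Σ mᵢcᵢ = 246.9×4.15 + 197.4×0.858 + 249.7×2.44 = 1803.2722
Σ mᵢcᵢTᵢ = 1024.635×22.1 + 169.3692×178.5 + 609.268×61.1 = 90103
T = 90103 / 1803.2722 = 49.97 °C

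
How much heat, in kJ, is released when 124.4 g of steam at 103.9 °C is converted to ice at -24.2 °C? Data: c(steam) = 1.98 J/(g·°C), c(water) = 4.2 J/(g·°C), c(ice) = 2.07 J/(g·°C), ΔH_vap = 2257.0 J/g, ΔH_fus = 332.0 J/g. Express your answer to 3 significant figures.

q1 (cool steam 103.9→100 °C): 124.4 × 1.98 × 3.9 = 961 J
q2 (condense at 100 °C): 124.4 × 2257.0 = 280771 J
q3 (cool water 100→0 °C): 124.4 × 4.2 × 100.0 = 52248 J
q4 (freeze at 0 °C): 124.4 × 332.0 = 41301 J
q5 (cool ice 0→-24.2 °C): 124.4 × 2.07 × 24.2 = 6232 J
Total: 961 + 280771 + 52248 + 41301 + 6232 = 381513 J = 382 kJ

q = 382 kJ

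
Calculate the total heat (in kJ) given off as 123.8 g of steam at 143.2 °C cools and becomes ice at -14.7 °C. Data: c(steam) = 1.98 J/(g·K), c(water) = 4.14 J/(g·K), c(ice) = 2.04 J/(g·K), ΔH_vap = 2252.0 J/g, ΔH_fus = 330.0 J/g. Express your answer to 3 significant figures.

q1 (cool steam 143.2→100 °C): 123.8 × 1.98 × 43.2 = 10589 J
q2 (condense at 100 °C): 123.8 × 2252.0 = 278798 J
q3 (cool water 100→0 °C): 123.8 × 4.14 × 100.0 = 51253 J
q4 (freeze at 0 °C): 123.8 × 330.0 = 40854 J
q5 (cool ice 0→-14.7 °C): 123.8 × 2.04 × 14.7 = 3713 J
Total: 10589 + 278798 + 51253 + 40854 + 3713 = 385207 J = 385 kJ

q = 385 kJ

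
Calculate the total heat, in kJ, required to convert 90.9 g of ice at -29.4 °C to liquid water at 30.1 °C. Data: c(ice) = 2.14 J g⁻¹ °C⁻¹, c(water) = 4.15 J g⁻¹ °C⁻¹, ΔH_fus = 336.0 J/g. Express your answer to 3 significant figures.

q1 (heat ice -29.4→0.0 °C): 90.9 × 2.14 × 29.4 = 5719 J
q2 (melt at 0 °C): 90.9 × 336.0 = 30542 J
q3 (heat water 0.0→30.1 °C): 90.9 × 4.15 × 30.1 = 11355 J
Total: 5719 + 30542 + 11355 = 47616 J = 47.6 kJ

q = 47.6 kJ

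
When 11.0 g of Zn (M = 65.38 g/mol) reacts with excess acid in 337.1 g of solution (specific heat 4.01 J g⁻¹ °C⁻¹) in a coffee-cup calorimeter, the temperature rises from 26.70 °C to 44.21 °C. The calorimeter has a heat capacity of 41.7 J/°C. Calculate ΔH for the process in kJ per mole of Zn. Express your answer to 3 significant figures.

|ΔT| = |44.21 − 26.70| = 17.51 °C
|q_surr| = (337.1 × 4.01 + 41.7) × 17.51 = 1393.471 × 17.51 = 24400 J
n(Zn) = 11.0 / 65.38 = 0.1682 mol
Temperature rose, so q_rxn = −|q_surr| = -24.40 kJ
ΔH = q_rxn / n = -145.1 kJ/mol

ΔH = -145 kJ/mol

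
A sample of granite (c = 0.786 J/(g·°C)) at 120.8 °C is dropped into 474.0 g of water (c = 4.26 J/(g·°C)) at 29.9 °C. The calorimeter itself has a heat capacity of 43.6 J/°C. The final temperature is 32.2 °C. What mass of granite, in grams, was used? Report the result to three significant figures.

q_gained = (474.0 × 4.26 + 43.6) × (32.2 − 29.9) = 4745 J
q_lost = m × 0.786 × (120.8 − 32.2) = 69.6396 m
m = 4745 / 69.6396 = 68.1 g

m = 68.1 g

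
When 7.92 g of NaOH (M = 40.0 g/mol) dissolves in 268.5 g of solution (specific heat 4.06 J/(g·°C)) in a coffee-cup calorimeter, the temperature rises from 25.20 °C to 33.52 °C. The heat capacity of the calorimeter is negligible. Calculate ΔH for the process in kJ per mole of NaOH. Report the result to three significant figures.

|ΔT| = |33.52 − 25.20| = 8.32 °C
|q_surr| = (268.5 × 4.06) × 8.32 = 1090.11 × 8.32 = 9070 J
n(NaOH) = 7.92 / 40.0 = 0.1980 mol
Temperature rose, so q_rxn = −|q_surr| = -9.070 kJ
ΔH = q_rxn / n = -45.81 kJ/mol

ΔH = -45.8 kJ/mol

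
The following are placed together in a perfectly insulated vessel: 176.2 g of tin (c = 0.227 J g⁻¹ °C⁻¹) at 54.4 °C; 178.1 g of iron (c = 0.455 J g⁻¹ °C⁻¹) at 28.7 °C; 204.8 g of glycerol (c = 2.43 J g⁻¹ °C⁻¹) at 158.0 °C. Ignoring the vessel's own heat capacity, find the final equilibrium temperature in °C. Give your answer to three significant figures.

Σ mᵢcᵢ(T − Tᵢ) = 0  ⇒  T = Σ mᵢcᵢTᵢ / Σ mᵢcᵢ
Σ mᵢcᵢ = 176.2×0.227 + 178.1×0.455 + 204.8×2.43 = 618.6969
Σ mᵢcᵢTᵢ = 39.9974×54.4 + 81.0355×28.7 + 497.664×158.0 = 83132
T = 83132 / 618.6969 = 134.4 °C

T_f = 134 °C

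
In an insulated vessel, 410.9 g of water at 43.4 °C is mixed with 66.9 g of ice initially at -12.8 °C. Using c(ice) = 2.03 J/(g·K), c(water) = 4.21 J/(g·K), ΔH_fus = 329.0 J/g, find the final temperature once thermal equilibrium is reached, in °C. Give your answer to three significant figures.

Heat to bring ice to 0 °C and melt it: q₁ = 66.9×2.03×12.8 + 66.9×329.0 = 23748 J
Heat the water can supply cooling to 0 °C: 410.9×4.21×43.4 = 75077.2 J > q₁, so all ice melts.
Energy balance: 410.9×4.21×(43.4 − T) = 23748 + 66.9×4.21×(T − 0)
1729.889(43.4 − T) = 23748 + 281.649 T
75077.2 − 23748 = 2011.538 T
T = 51329.2 / 2011.538 = 25.52 °C

T_f = 25.5 °C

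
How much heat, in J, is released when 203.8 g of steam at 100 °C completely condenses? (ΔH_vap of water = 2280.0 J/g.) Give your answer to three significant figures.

q = 465000 J

q = m × ΔH_vap = 203.8 × 2280.0 = 464700 J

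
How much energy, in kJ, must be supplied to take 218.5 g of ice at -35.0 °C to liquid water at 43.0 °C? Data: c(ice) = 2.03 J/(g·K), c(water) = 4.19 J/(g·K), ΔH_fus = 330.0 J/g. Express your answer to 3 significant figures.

q1 (heat ice -35.0→0.0 °C): 218.5 × 2.03 × 35.0 = 15524 J
q2 (melt at 0 °C): 218.5 × 330.0 = 72105 J
q3 (heat water 0.0→43.0 °C): 218.5 × 4.19 × 43.0 = 39367 J
Total: 15524 + 72105 + 39367 = 126996 J = 127 kJ

q = 127 kJ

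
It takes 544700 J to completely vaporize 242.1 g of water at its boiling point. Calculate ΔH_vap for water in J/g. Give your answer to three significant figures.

ΔH_vap = q / m = 544700 / 242.1 = 2250 J/g

ΔH_vap = 2250 J/g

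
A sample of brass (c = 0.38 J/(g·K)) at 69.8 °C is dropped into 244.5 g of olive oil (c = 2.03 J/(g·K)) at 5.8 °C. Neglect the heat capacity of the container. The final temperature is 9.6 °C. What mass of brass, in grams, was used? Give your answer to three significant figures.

m = 82.4 g

q_gained = (244.5 × 2.03) × (9.6 − 5.8) = 1886 J
q_lost = m × 0.38 × (69.8 − 9.6) = 22.876 m
m = 1886 / 22.876 = 82.4 g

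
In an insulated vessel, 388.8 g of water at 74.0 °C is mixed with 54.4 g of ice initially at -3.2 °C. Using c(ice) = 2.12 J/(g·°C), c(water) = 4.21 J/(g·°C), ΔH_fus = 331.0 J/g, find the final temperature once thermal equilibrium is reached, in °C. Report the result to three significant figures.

Heat to bring ice to 0 °C and melt it: q₁ = 54.4×2.12×3.2 + 54.4×331.0 = 18375 J
Heat the water can supply cooling to 0 °C: 388.8×4.21×74.0 = 121127 J > q₁, so all ice melts.
Energy balance: 388.8×4.21×(74.0 − T) = 18375 + 54.4×4.21×(T − 0)
1636.848(74.0 − T) = 18375 + 229.024 T
121127 − 18375 = 1865.872 T
T = 102752 / 1865.872 = 55.07 °C

T_f = 55.1 °C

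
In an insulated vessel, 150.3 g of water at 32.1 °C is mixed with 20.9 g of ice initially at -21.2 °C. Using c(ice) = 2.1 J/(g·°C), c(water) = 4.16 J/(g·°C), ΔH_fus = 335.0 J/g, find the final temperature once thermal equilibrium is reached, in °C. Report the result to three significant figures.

T_f = 17.0 °C

Heat to bring ice to 0 °C and melt it: q₁ = 20.9×2.1×21.2 + 20.9×335.0 = 7932.0 J
Heat the water can supply cooling to 0 °C: 150.3×4.16×32.1 = 20070.5 J > q₁, so all ice melts.
Energy balance: 150.3×4.16×(32.1 − T) = 7932.0 + 20.9×4.16×(T − 0)
625.248(32.1 − T) = 7932.0 + 86.944 T
20070.5 − 7932.0 = 712.192 T
T = 12138.5 / 712.192 = 17.04 °C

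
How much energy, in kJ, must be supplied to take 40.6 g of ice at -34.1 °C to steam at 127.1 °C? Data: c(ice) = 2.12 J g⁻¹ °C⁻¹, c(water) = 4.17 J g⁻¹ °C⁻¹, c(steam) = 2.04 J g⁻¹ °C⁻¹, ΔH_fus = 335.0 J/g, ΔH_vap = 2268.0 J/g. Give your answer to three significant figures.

q1 (heat ice -34.1→0.0 °C): 40.6 × 2.12 × 34.1 = 2935 J
q2 (melt at 0 °C): 40.6 × 335.0 = 13601 J
q3 (heat water 0.0→100.0 °C): 40.6 × 4.17 × 100.0 = 16930 J
q4 (vaporize at 100 °C): 40.6 × 2268.0 = 92081 J
q5 (heat steam 100.0→127.1 °C): 40.6 × 2.04 × 27.1 = 2245 J
Total: 2935 + 13601 + 16930 + 92081 + 2245 = 127792 J = 128 kJ

q = 128 kJ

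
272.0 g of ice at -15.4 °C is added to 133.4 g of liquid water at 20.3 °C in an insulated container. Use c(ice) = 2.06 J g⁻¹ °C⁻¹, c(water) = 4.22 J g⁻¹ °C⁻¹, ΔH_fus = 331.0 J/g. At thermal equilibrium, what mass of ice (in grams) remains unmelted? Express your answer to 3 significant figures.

Heat to warm all ice to 0 °C: 272.0×2.06×15.4 = 8628.9 J
Heat released by water cooling to 0 °C: 133.4×4.22×20.3 = 11428 J
11428 J < 8628.9 + 272.0×331.0 = 98660.9 J, so not all ice melts; final T = 0 °C.
Heat left for melting: 11428 − 8628.9 = 2799.1 J
Mass melted = 2799.1 / 331.0 = 8.456 g
Ice remaining = 272.0 − 8.456 = 263.544 g

m_ice remaining = 264 g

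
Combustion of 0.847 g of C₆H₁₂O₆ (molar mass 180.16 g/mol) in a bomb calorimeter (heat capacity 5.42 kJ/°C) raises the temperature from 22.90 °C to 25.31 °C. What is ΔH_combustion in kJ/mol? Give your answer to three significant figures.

ΔT = 25.31 − 22.90 = 2.41 °C
q_cal = C_cal × ΔT = 5.42 × 2.41 = 13.0622 kJ
n = 0.847 / 180.16 = 0.004701 mol
q_rxn = −q_cal = -13.0622 kJ
ΔH = -13.0622 / 0.004701 = -2779 kJ/mol

ΔH = -2780 kJ/mol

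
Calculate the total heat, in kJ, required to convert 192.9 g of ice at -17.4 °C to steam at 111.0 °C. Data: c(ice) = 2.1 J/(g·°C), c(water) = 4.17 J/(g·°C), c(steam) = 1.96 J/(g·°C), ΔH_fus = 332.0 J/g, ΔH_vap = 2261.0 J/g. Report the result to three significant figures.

q1 (heat ice -17.4→0.0 °C): 192.9 × 2.1 × 17.4 = 7049 J
q2 (melt at 0 °C): 192.9 × 332.0 = 64043 J
q3 (heat water 0.0→100.0 °C): 192.9 × 4.17 × 100.0 = 80439 J
q4 (vaporize at 100 °C): 192.9 × 2261.0 = 436147 J
q5 (heat steam 100.0→111.0 °C): 192.9 × 1.96 × 11.0 = 4159 J
Total: 7049 + 64043 + 80439 + 436147 + 4159 = 591837 J = 592 kJ

q = 592 kJ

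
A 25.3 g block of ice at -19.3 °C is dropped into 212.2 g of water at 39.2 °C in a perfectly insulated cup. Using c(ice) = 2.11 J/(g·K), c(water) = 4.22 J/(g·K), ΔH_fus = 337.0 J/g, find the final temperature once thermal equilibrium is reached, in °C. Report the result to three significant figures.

T_f = 25.5 °C

Heat to bring ice to 0 °C and melt it: q₁ = 25.3×2.11×19.3 + 25.3×337.0 = 9556.4 J
Heat the water can supply cooling to 0 °C: 212.2×4.22×39.2 = 35103.0 J > q₁, so all ice melts.
Energy balance: 212.2×4.22×(39.2 − T) = 9556.4 + 25.3×4.22×(T − 0)
895.484(39.2 − T) = 9556.4 + 106.766 T
35103.0 − 9556.4 = 1002.250 T
T = 25546.6 / 1002.250 = 25.49 °C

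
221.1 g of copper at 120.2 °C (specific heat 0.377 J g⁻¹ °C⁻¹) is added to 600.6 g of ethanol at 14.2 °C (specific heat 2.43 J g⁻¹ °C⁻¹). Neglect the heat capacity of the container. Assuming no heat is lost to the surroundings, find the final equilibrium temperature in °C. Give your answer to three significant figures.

T_f = 19.9 °C

Heat lost by copper = heat gained by ethanol.
(221.1)(0.377)(120.2 − T) = (600.6)(2.43)(T − 14.2)
83.3547 (120.2 − T) = 1459.458 (T − 14.2)
10019 − 83.3547 T = 1459.458 T − 20724
30743 = 1542.8127 T
T = 19.93 °C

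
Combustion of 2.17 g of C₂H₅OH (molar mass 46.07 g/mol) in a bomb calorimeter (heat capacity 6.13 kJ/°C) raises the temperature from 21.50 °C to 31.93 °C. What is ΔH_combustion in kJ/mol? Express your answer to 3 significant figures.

ΔH = -1360 kJ/mol

ΔT = 31.93 − 21.50 = 10.43 °C
q_cal = C_cal × ΔT = 6.13 × 10.43 = 63.9359 kJ
n = 2.17 / 46.07 = 0.04710 mol
q_rxn = −q_cal = -63.9359 kJ
ΔH = -63.9359 / 0.04710 = -1357 kJ/mol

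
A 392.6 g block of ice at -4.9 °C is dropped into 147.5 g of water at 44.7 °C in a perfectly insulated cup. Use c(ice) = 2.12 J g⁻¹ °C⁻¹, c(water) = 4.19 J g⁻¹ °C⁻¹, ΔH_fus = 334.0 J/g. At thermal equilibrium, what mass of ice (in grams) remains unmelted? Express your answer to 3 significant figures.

Heat to warm all ice to 0 °C: 392.6×2.12×4.9 = 4078.3 J
Heat released by water cooling to 0 °C: 147.5×4.19×44.7 = 27626 J
27626 J < 4078.3 + 392.6×334.0 = 135206.7 J, so not all ice melts; final T = 0 °C.
Heat left for melting: 27626 − 4078.3 = 23547.7 J
Mass melted = 23547.7 / 334.0 = 70.50 g
Ice remaining = 392.6 − 70.50 = 322.10 g

m_ice remaining = 322 g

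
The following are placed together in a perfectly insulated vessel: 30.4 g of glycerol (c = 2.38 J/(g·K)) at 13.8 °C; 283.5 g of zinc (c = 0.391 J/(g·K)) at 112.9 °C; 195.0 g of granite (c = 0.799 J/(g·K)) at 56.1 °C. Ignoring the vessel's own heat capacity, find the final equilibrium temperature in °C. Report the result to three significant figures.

Σ mᵢcᵢ(T − Tᵢ) = 0  ⇒  T = Σ mᵢcᵢTᵢ / Σ mᵢcᵢ
Σ mᵢcᵢ = 30.4×2.38 + 283.5×0.391 + 195.0×0.799 = 339.0055
Σ mᵢcᵢTᵢ = 72.352×13.8 + 110.8485×112.9 + 155.805×56.1 = 22254
T = 22254 / 339.0055 = 65.64 °C

T_f = 65.6 °C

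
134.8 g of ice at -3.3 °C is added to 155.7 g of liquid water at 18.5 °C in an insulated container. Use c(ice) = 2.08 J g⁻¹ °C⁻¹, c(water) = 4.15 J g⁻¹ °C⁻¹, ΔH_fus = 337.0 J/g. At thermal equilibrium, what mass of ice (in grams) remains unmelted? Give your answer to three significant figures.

m_ice remaining = 102 g

Heat to warm all ice to 0 °C: 134.8×2.08×3.3 = 925.27 J
Heat released by water cooling to 0 °C: 155.7×4.15×18.5 = 11954 J
11954 J < 925.27 + 134.8×337.0 = 46352.87 J, so not all ice melts; final T = 0 °C.
Heat left for melting: 11954 − 925.27 = 11028.73 J
Mass melted = 11028.73 / 337.0 = 32.73 g
Ice remaining = 134.8 − 32.73 = 102.07 g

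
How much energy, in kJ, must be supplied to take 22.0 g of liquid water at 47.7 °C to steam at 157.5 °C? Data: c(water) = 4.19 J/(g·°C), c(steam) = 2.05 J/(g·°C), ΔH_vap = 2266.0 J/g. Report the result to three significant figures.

q1 (heat water 47.7→100.0 °C): 22.0 × 4.19 × 52.3 = 4821 J
q2 (vaporize at 100 °C): 22.0 × 2266.0 = 49852 J
q3 (heat steam 100.0→157.5 °C): 22.0 × 2.05 × 57.5 = 2593 J
Total: 4821 + 49852 + 2593 = 57266 J = 57.3 kJ

q = 57.3 kJ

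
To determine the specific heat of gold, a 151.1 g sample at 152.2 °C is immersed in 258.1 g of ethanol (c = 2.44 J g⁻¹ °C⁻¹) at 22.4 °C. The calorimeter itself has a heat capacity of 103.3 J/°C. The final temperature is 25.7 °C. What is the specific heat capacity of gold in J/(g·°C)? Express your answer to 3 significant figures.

q_gained = (258.1 × 2.44 + 103.3) × (25.7 − 22.4) = 2419 J
q_lost = 151.1 × c × (152.2 − 25.7) = 19114.15 c
Set equal: c = 2419 / 19114.15 = 0.127 J/(g·°C)

c = 0.127 J/(g·°C)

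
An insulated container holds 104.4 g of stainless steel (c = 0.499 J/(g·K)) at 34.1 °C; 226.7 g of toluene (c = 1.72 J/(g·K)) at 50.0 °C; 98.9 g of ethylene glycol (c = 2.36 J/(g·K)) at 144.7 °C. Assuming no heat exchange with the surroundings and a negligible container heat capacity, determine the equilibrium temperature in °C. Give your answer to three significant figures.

Σ mᵢcᵢ(T − Tᵢ) = 0  ⇒  T = Σ mᵢcᵢTᵢ / Σ mᵢcᵢ
Σ mᵢcᵢ = 104.4×0.499 + 226.7×1.72 + 98.9×2.36 = 675.4236
Σ mᵢcᵢTᵢ = 52.0956×34.1 + 389.924×50.0 + 233.404×144.7 = 55046
T = 55046 / 675.4236 = 81.50 °C

T_f = 81.5 °C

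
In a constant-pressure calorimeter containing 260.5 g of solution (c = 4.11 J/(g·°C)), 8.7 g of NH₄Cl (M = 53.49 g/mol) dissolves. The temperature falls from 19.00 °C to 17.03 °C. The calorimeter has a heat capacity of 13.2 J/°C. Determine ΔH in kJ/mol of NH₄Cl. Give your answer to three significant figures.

|ΔT| = |17.03 − 19.00| = 1.97 °C
|q_surr| = (260.5 × 4.11 + 13.2) × 1.97 = 1083.855 × 1.97 = 2135 J
n(NH₄Cl) = 8.7 / 53.49 = 0.1626 mol
Temperature fell, so q_rxn = +|q_surr| = 2.135 kJ
ΔH = q_rxn / n = 13.13 kJ/mol

ΔH = 13.1 kJ/mol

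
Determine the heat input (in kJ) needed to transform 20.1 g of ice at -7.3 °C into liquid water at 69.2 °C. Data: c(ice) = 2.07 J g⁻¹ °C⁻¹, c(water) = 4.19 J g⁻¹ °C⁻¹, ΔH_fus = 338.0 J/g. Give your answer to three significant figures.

q1 (heat ice -7.3→0.0 °C): 20.1 × 2.07 × 7.3 = 304 J
q2 (melt at 0 °C): 20.1 × 338.0 = 6794 J
q3 (heat water 0.0→69.2 °C): 20.1 × 4.19 × 69.2 = 5828 J
Total: 304 + 6794 + 5828 = 12926 J = 12.9 kJ

q = 12.9 kJ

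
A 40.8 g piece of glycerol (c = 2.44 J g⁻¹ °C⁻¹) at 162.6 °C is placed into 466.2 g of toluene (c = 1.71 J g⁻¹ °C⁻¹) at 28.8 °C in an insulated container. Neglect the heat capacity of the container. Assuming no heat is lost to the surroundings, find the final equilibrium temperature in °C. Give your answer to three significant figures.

T_f = 43.7 °C

Heat lost by glycerol = heat gained by toluene.
(40.8)(2.44)(162.6 − T) = (466.2)(1.71)(T − 28.8)
99.552 (162.6 − T) = 797.202 (T − 28.8)
16187 − 99.552 T = 797.202 T − 22959
39146 = 896.754 T
T = 43.65 °C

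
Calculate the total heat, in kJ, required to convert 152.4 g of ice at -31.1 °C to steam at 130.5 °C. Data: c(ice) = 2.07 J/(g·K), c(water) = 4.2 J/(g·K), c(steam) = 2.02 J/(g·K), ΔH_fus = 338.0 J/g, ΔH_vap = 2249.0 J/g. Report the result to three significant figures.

q1 (heat ice -31.1→0.0 °C): 152.4 × 2.07 × 31.1 = 9811 J
q2 (melt at 0 °C): 152.4 × 338.0 = 51511 J
q3 (heat water 0.0→100.0 °C): 152.4 × 4.2 × 100.0 = 64008 J
q4 (vaporize at 100 °C): 152.4 × 2249.0 = 342748 J
q5 (heat steam 100.0→130.5 °C): 152.4 × 2.02 × 30.5 = 9389 J
Total: 9811 + 51511 + 64008 + 342748 + 9389 = 477467 J = 477 kJ

q = 477 kJ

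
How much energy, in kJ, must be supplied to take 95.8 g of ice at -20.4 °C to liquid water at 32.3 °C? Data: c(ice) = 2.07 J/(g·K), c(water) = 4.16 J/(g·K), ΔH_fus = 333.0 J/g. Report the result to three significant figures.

q1 (heat ice -20.4→0.0 °C): 95.8 × 2.07 × 20.4 = 4045 J
q2 (melt at 0 °C): 95.8 × 333.0 = 31901 J
q3 (heat water 0.0→32.3 °C): 95.8 × 4.16 × 32.3 = 12872 J
Total: 4045 + 31901 + 12872 = 48818 J = 48.8 kJ

q = 48.8 kJ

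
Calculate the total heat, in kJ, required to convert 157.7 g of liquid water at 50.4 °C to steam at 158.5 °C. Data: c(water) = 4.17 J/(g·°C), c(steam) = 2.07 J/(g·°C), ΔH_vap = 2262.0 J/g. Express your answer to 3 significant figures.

q = 408 kJ

q1 (heat water 50.4→100.0 °C): 157.7 × 4.17 × 49.6 = 32617 J
q2 (vaporize at 100 °C): 157.7 × 2262.0 = 356717 J
q3 (heat steam 100.0→158.5 °C): 157.7 × 2.07 × 58.5 = 19097 J
Total: 32617 + 356717 + 19097 = 408431 J = 408 kJ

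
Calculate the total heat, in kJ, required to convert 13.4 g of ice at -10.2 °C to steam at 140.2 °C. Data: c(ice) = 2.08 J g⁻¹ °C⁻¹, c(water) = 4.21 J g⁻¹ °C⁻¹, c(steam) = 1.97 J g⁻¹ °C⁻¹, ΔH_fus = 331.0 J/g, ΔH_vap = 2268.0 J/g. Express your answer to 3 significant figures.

q1 (heat ice -10.2→0.0 °C): 13.4 × 2.08 × 10.2 = 284 J
q2 (melt at 0 °C): 13.4 × 331.0 = 4435 J
q3 (heat water 0.0→100.0 °C): 13.4 × 4.21 × 100.0 = 5641 J
q4 (vaporize at 100 °C): 13.4 × 2268.0 = 30391 J
q5 (heat steam 100.0→140.2 °C): 13.4 × 1.97 × 40.2 = 1061 J
Total: 284 + 4435 + 5641 + 30391 + 1061 = 41812 J = 41.8 kJ

q = 41.8 kJ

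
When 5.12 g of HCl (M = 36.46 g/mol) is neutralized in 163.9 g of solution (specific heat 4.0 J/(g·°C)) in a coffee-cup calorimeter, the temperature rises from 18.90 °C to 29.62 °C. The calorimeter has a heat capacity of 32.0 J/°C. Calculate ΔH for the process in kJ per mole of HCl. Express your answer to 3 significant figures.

ΔH = -52.5 kJ/mol

|ΔT| = |29.62 − 18.90| = 10.72 °C
|q_surr| = (163.9 × 4.0 + 32.0) × 10.72 = 687.6 × 10.72 = 7371 J
n(HCl) = 5.12 / 36.46 = 0.1404 mol
Temperature rose, so q_rxn = −|q_surr| = -7.371 kJ
ΔH = q_rxn / n = -52.50 kJ/mol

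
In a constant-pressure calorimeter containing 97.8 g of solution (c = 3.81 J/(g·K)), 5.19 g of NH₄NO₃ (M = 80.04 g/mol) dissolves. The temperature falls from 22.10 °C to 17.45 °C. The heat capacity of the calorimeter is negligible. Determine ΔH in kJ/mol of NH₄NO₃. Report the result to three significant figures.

ΔH = 26.7 kJ/mol

|ΔT| = |17.45 − 22.10| = 4.65 °C
|q_surr| = (97.8 × 3.81) × 4.65 = 372.618 × 4.65 = 1733 J
n(NH₄NO₃) = 5.19 / 80.04 = 0.06484 mol
Temperature fell, so q_rxn = +|q_surr| = 1.733 kJ
ΔH = q_rxn / n = 26.73 kJ/mol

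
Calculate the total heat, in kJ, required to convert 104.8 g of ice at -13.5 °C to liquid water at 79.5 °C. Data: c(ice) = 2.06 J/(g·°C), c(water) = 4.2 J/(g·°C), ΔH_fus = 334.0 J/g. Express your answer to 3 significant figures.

q1 (heat ice -13.5→0.0 °C): 104.8 × 2.06 × 13.5 = 2914 J
q2 (melt at 0 °C): 104.8 × 334.0 = 35003 J
q3 (heat water 0.0→79.5 °C): 104.8 × 4.2 × 79.5 = 34993 J
Total: 2914 + 35003 + 34993 = 72910 J = 72.9 kJ

q = 72.9 kJ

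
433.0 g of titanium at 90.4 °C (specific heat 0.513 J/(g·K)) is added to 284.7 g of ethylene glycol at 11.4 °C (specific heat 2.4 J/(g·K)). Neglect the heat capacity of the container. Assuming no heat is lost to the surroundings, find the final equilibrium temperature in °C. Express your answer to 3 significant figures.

Heat lost by titanium = heat gained by ethylene glycol.
(433.0)(0.513)(90.4 − T) = (284.7)(2.4)(T − 11.4)
222.129 (90.4 − T) = 683.28 (T − 11.4)
20080 − 222.129 T = 683.28 T − 7789.4
27869.4 = 905.409 T
T = 30.78 °C

T_f = 30.8 °C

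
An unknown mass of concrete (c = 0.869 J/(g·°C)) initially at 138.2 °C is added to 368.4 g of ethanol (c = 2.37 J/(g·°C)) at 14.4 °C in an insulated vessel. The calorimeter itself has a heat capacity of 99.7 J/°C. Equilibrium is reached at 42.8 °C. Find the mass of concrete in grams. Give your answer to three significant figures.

q_gained = (368.4 × 2.37 + 99.7) × (42.8 − 14.4) = 27630 J
q_lost = m × 0.869 × (138.2 − 42.8) = 82.9026 m
m = 27630 / 82.9026 = 333 g

m = 333 g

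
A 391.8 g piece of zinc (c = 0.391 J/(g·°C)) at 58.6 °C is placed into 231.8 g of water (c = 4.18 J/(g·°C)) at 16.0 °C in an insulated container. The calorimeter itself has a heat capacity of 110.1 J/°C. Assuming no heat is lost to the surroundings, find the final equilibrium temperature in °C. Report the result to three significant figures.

T_f = 21.3 °C

Heat lost by zinc = heat gained by water + calorimeter.
(391.8)(0.391)(58.6 − T) = [(231.8)(4.18) + 110.1](T − 16.0)
153.1938 (58.6 − T) = 1079.024 (T − 16.0)
8977.2 − 153.1938 T = 1079.024 T − 17264
26241.2 = 1232.2178 T
T = 21.30 °C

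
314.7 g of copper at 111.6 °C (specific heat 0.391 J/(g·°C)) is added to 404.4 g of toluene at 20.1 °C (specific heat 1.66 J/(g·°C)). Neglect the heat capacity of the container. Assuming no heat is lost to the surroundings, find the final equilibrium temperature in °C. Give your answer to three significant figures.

Heat lost by copper = heat gained by toluene.
(314.7)(0.391)(111.6 − T) = (404.4)(1.66)(T − 20.1)
123.0477 (111.6 − T) = 671.304 (T − 20.1)
13732 − 123.0477 T = 671.304 T − 13493
27225 = 794.3517 T
T = 34.27 °C

T_f = 34.3 °C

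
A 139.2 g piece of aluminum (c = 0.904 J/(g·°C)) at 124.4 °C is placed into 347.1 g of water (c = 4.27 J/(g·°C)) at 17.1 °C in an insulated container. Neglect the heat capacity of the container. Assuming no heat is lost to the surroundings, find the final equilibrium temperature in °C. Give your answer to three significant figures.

T_f = 25.5 °C

Heat lost by aluminum = heat gained by water.
(139.2)(0.904)(124.4 − T) = (347.1)(4.27)(T − 17.1)
125.8368 (124.4 − T) = 1482.117 (T − 17.1)
15654 − 125.8368 T = 1482.117 T − 25344
40998 = 1607.9538 T
T = 25.50 °C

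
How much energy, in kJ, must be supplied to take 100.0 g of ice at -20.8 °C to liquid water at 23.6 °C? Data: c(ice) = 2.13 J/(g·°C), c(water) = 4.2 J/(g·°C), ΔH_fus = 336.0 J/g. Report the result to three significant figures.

q1 (heat ice -20.8→0.0 °C): 100.0 × 2.13 × 20.8 = 4430 J
q2 (melt at 0 °C): 100.0 × 336.0 = 33600 J
q3 (heat water 0.0→23.6 °C): 100.0 × 4.2 × 23.6 = 9912 J
Total: 4430 + 33600 + 9912 = 47942 J = 47.9 kJ

q = 47.9 kJ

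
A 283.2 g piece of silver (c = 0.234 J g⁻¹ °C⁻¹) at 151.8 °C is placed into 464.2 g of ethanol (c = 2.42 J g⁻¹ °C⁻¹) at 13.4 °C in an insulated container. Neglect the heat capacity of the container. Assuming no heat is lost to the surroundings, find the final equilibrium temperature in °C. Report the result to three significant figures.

T_f = 21.1 °C

Heat lost by silver = heat gained by ethanol.
(283.2)(0.234)(151.8 − T) = (464.2)(2.42)(T − 13.4)
66.2688 (151.8 − T) = 1123.364 (T − 13.4)
10060 − 66.2688 T = 1123.364 T − 15053
25113 = 1189.6328 T
T = 21.11 °C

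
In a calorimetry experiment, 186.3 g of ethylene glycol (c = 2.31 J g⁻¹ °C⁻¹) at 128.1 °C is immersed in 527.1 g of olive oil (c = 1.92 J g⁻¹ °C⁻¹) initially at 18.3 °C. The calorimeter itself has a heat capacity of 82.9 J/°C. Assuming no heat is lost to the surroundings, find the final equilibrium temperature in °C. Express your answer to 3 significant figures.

T_f = 49.3 °C

Heat lost by ethylene glycol = heat gained by olive oil + calorimeter.
(186.3)(2.31)(128.1 − T) = [(527.1)(1.92) + 82.9](T − 18.3)
430.353 (128.1 − T) = 1094.932 (T − 18.3)
55128 − 430.353 T = 1094.932 T − 20037
75165 = 1525.285 T
T = 49.28 °C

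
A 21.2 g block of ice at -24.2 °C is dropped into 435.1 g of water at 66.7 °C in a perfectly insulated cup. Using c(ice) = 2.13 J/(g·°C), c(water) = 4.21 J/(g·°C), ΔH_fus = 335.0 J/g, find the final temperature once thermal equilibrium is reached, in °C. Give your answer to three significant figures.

Heat to bring ice to 0 °C and melt it: q₁ = 21.2×2.13×24.2 + 21.2×335.0 = 8194.8 J
Heat the water can supply cooling to 0 °C: 435.1×4.21×66.7 = 122179 J > q₁, so all ice melts.
Energy balance: 435.1×4.21×(66.7 − T) = 8194.8 + 21.2×4.21×(T − 0)
1831.771(66.7 − T) = 8194.8 + 89.252 T
122179 − 8194.8 = 1921.023 T
T = 113984.2 / 1921.023 = 59.34 °C

T_f = 59.3 °C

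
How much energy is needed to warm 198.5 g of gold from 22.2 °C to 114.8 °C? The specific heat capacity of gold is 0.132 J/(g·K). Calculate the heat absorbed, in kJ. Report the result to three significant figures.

q = m c ΔT = 198.5 × 0.132 × (114.8 − 22.2)
q = 198.5 × 0.132 × 92.6 = 2426 J = 2.43 kJ

q = 2.43 kJ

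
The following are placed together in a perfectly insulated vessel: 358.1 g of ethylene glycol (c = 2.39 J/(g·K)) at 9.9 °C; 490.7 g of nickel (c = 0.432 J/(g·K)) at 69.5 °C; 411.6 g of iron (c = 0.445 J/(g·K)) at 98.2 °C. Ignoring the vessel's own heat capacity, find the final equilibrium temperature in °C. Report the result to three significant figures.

Σ mᵢcᵢ(T − Tᵢ) = 0  ⇒  T = Σ mᵢcᵢTᵢ / Σ mᵢcᵢ
Σ mᵢcᵢ = 358.1×2.39 + 490.7×0.432 + 411.6×0.445 = 1251.0034
Σ mᵢcᵢTᵢ = 855.859×9.9 + 211.9824×69.5 + 183.162×98.2 = 41192
T = 41192 / 1251.0034 = 32.93 °C

T_f = 32.9 °C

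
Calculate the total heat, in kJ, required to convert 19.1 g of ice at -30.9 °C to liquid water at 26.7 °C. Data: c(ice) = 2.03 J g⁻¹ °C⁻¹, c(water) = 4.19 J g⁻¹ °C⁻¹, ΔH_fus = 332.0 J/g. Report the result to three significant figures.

q1 (heat ice -30.9→0.0 °C): 19.1 × 2.03 × 30.9 = 1198 J
q2 (melt at 0 °C): 19.1 × 332.0 = 6341 J
q3 (heat water 0.0→26.7 °C): 19.1 × 4.19 × 26.7 = 2137 J
Total: 1198 + 6341 + 2137 = 9676 J = 9.68 kJ

q = 9.68 kJ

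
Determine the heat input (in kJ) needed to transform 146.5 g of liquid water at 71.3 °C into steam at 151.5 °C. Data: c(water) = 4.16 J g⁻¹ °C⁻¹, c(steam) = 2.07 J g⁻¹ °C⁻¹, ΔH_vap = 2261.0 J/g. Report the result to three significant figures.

q1 (heat water 71.3→100.0 °C): 146.5 × 4.16 × 28.7 = 17491 J
q2 (vaporize at 100 °C): 146.5 × 2261.0 = 331237 J
q3 (heat steam 100.0→151.5 °C): 146.5 × 2.07 × 51.5 = 15618 J
Total: 17491 + 331237 + 15618 = 364346 J = 364 kJ

q = 364 kJ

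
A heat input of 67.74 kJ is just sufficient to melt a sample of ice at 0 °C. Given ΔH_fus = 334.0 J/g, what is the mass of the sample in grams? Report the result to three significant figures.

m = q / ΔH_fus = 67740 J / 334.0 J/g = 203 g

m = 203 g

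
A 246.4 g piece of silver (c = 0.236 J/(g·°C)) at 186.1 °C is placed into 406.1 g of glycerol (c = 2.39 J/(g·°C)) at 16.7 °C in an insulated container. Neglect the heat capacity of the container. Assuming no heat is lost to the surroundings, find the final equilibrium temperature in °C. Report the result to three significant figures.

T_f = 26.3 °C

Heat lost by silver = heat gained by glycerol.
(246.4)(0.236)(186.1 − T) = (406.1)(2.39)(T − 16.7)
58.1504 (186.1 − T) = 970.579 (T − 16.7)
10822 − 58.1504 T = 970.579 T − 16209
27031 = 1028.7294 T
T = 26.28 °C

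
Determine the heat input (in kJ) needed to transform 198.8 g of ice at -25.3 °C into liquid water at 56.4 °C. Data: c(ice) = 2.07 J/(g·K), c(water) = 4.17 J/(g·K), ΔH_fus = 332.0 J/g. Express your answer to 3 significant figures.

q = 123 kJ

q1 (heat ice -25.3→0.0 °C): 198.8 × 2.07 × 25.3 = 10411 J
q2 (melt at 0 °C): 198.8 × 332.0 = 66002 J
q3 (heat water 0.0→56.4 °C): 198.8 × 4.17 × 56.4 = 46755 J
Total: 10411 + 66002 + 46755 = 123168 J = 123 kJ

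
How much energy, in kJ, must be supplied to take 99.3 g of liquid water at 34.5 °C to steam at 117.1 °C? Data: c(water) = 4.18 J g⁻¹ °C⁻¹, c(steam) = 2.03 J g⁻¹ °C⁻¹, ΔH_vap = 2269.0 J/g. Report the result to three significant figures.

q1 (heat water 34.5→100.0 °C): 99.3 × 4.18 × 65.5 = 27187 J
q2 (vaporize at 100 °C): 99.3 × 2269.0 = 225312 J
q3 (heat steam 100.0→117.1 °C): 99.3 × 2.03 × 17.1 = 3447 J
Total: 27187 + 225312 + 3447 = 255946 J = 256 kJ

q = 256 kJ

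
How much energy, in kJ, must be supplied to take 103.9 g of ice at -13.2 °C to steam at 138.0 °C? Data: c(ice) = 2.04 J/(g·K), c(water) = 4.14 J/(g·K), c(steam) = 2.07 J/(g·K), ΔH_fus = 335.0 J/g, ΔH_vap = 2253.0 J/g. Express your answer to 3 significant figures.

q = 323 kJ

q1 (heat ice -13.2→0.0 °C): 103.9 × 2.04 × 13.2 = 2798 J
q2 (melt at 0 °C): 103.9 × 335.0 = 34807 J
q3 (heat water 0.0→100.0 °C): 103.9 × 4.14 × 100.0 = 43015 J
q4 (vaporize at 100 °C): 103.9 × 2253.0 = 234087 J
q5 (heat steam 100.0→138.0 °C): 103.9 × 2.07 × 38.0 = 8173 J
Total: 2798 + 34807 + 43015 + 234087 + 8173 = 322880 J = 323 kJ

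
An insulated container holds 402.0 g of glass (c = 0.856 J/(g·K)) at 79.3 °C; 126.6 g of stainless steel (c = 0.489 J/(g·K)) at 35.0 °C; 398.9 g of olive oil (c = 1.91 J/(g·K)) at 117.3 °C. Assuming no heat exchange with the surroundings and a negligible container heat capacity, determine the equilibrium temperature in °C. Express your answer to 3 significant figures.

Σ mᵢcᵢ(T − Tᵢ) = 0  ⇒  T = Σ mᵢcᵢTᵢ / Σ mᵢcᵢ
Σ mᵢcᵢ = 402.0×0.856 + 126.6×0.489 + 398.9×1.91 = 1167.9184
Σ mᵢcᵢTᵢ = 344.112×79.3 + 61.9074×35.0 + 761.899×117.3 = 118830
T = 118830 / 1167.9184 = 101.7 °C

T_f = 102 °C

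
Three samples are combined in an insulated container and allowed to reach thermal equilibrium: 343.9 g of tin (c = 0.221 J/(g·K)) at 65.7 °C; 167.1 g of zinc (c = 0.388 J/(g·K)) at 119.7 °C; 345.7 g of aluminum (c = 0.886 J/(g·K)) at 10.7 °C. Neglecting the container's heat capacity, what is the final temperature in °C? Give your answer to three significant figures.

T_f = 35.9 °C

Σ mᵢcᵢ(T − Tᵢ) = 0  ⇒  T = Σ mᵢcᵢTᵢ / Σ mᵢcᵢ
Σ mᵢcᵢ = 343.9×0.221 + 167.1×0.388 + 345.7×0.886 = 447.1269
Σ mᵢcᵢTᵢ = 76.0019×65.7 + 64.8348×119.7 + 306.2902×10.7 = 16031
T = 16031 / 447.1269 = 35.85 °C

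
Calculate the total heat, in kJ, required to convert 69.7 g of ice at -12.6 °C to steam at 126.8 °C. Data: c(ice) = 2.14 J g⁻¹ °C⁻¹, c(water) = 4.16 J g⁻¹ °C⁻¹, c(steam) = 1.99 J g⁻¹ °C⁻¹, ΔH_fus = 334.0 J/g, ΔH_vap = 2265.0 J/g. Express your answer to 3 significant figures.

q1 (heat ice -12.6→0.0 °C): 69.7 × 2.14 × 12.6 = 1879 J
q2 (melt at 0 °C): 69.7 × 334.0 = 23280 J
q3 (heat water 0.0→100.0 °C): 69.7 × 4.16 × 100.0 = 28995 J
q4 (vaporize at 100 °C): 69.7 × 2265.0 = 157871 J
q5 (heat steam 100.0→126.8 °C): 69.7 × 1.99 × 26.8 = 3717 J
Total: 1879 + 23280 + 28995 + 157871 + 3717 = 215742 J = 216 kJ

q = 216 kJ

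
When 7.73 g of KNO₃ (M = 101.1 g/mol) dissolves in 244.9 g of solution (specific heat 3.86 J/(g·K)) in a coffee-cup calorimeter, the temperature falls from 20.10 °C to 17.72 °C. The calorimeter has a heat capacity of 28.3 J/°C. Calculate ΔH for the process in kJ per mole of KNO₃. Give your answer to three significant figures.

ΔH = 30.3 kJ/mol

|ΔT| = |17.72 − 20.10| = 2.38 °C
|q_surr| = (244.9 × 3.86 + 28.3) × 2.38 = 973.614 × 2.38 = 2317 J
n(KNO₃) = 7.73 / 101.1 = 0.07646 mol
Temperature fell, so q_rxn = +|q_surr| = 2.317 kJ
ΔH = q_rxn / n = 30.30 kJ/mol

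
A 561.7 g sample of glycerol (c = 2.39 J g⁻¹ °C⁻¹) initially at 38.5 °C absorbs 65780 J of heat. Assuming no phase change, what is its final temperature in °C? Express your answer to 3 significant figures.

T_f = 87.5 °C

ΔT = q / (m c) = 65780 / (561.7 × 2.39) = 49.00 °C
T_f = 38.5 + 49.00 = 87.50 °C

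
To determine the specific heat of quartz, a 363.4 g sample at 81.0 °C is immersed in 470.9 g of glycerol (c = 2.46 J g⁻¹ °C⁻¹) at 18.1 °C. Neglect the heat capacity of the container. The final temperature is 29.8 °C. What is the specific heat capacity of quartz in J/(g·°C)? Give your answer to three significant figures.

q_gained = (470.9 × 2.46) × (29.8 − 18.1) = 13550 J
q_lost = 363.4 × c × (81.0 − 29.8) = 18606.08 c
Set equal: c = 13550 / 18606.08 = 0.728 J/(g·°C)

c = 0.728 J/(g·°C)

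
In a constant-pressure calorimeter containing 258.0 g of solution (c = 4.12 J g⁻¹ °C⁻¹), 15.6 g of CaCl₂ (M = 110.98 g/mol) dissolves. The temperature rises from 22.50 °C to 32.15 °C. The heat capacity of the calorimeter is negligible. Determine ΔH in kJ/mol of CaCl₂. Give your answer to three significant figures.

|ΔT| = |32.15 − 22.50| = 9.65 °C
|q_surr| = (258.0 × 4.12) × 9.65 = 1062.96 × 9.65 = 10260 J
n(CaCl₂) = 15.6 / 110.98 = 0.1406 mol
Temperature rose, so q_rxn = −|q_surr| = -10.26 kJ
ΔH = q_rxn / n = -72.97 kJ/mol

ΔH = -73.0 kJ/mol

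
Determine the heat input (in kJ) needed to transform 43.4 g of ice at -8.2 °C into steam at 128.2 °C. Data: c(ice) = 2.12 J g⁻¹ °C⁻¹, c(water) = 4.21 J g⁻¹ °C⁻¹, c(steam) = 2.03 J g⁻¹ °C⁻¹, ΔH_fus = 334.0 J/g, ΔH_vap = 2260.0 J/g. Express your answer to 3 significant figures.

q1 (heat ice -8.2→0.0 °C): 43.4 × 2.12 × 8.2 = 754 J
q2 (melt at 0 °C): 43.4 × 334.0 = 14496 J
q3 (heat water 0.0→100.0 °C): 43.4 × 4.21 × 100.0 = 18271 J
q4 (vaporize at 100 °C): 43.4 × 2260.0 = 98084 J
q5 (heat steam 100.0→128.2 °C): 43.4 × 2.03 × 28.2 = 2484 J
Total: 754 + 14496 + 18271 + 98084 + 2484 = 134089 J = 134 kJ

q = 134 kJ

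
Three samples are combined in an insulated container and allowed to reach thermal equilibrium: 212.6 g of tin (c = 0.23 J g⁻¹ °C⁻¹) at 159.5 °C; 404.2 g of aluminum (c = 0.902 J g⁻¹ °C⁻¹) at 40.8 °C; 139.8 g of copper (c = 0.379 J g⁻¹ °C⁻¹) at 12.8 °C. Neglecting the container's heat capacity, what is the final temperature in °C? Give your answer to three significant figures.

T_f = 50.1 °C

Σ mᵢcᵢ(T − Tᵢ) = 0  ⇒  T = Σ mᵢcᵢTᵢ / Σ mᵢcᵢ
Σ mᵢcᵢ = 212.6×0.23 + 404.2×0.902 + 139.8×0.379 = 466.4706
Σ mᵢcᵢTᵢ = 48.898×159.5 + 364.5884×40.8 + 52.9842×12.8 = 23353
T = 23353 / 466.4706 = 50.06 °C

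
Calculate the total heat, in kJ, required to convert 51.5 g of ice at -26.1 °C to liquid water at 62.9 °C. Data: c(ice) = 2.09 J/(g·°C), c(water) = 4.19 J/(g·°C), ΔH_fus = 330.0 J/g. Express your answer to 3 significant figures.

q = 33.4 kJ

q1 (heat ice -26.1→0.0 °C): 51.5 × 2.09 × 26.1 = 2809 J
q2 (melt at 0 °C): 51.5 × 330.0 = 16995 J
q3 (heat water 0.0→62.9 °C): 51.5 × 4.19 × 62.9 = 13573 J
Total: 2809 + 16995 + 13573 = 33377 J = 33.4 kJ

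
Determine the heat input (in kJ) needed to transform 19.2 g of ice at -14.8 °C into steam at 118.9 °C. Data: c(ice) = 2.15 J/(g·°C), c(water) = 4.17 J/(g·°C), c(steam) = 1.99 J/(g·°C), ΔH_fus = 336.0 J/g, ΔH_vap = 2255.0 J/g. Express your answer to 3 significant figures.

q = 59.1 kJ

q1 (heat ice -14.8→0.0 °C): 19.2 × 2.15 × 14.8 = 611 J
q2 (melt at 0 °C): 19.2 × 336.0 = 6451 J
q3 (heat water 0.0→100.0 °C): 19.2 × 4.17 × 100.0 = 8006 J
q4 (vaporize at 100 °C): 19.2 × 2255.0 = 43296 J
q5 (heat steam 100.0→118.9 °C): 19.2 × 1.99 × 18.9 = 722 J
Total: 611 + 6451 + 8006 + 43296 + 722 = 59086 J = 59.1 kJ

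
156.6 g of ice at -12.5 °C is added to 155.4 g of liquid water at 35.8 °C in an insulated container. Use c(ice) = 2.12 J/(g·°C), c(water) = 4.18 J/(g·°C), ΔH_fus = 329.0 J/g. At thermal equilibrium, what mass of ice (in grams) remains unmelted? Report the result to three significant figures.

m_ice remaining = 98.5 g

Heat to warm all ice to 0 °C: 156.6×2.12×12.5 = 4149.9 J
Heat released by water cooling to 0 °C: 155.4×4.18×35.8 = 23255 J
23255 J < 4149.9 + 156.6×329.0 = 55671.3 J, so not all ice melts; final T = 0 °C.
Heat left for melting: 23255 − 4149.9 = 19105.1 J
Mass melted = 19105.1 / 329.0 = 58.07 g
Ice remaining = 156.6 − 58.07 = 98.53 g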